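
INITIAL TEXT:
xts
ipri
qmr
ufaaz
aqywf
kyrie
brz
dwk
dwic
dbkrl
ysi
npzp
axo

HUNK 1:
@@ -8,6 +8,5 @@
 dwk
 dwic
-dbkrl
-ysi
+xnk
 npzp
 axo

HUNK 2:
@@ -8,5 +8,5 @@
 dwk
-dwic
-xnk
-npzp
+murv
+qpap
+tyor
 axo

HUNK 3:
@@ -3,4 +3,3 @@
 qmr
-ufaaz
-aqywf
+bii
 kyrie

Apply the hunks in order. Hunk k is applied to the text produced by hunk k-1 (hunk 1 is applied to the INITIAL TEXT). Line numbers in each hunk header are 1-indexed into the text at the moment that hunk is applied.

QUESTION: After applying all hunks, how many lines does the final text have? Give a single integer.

Hunk 1: at line 8 remove [dbkrl,ysi] add [xnk] -> 12 lines: xts ipri qmr ufaaz aqywf kyrie brz dwk dwic xnk npzp axo
Hunk 2: at line 8 remove [dwic,xnk,npzp] add [murv,qpap,tyor] -> 12 lines: xts ipri qmr ufaaz aqywf kyrie brz dwk murv qpap tyor axo
Hunk 3: at line 3 remove [ufaaz,aqywf] add [bii] -> 11 lines: xts ipri qmr bii kyrie brz dwk murv qpap tyor axo
Final line count: 11

Answer: 11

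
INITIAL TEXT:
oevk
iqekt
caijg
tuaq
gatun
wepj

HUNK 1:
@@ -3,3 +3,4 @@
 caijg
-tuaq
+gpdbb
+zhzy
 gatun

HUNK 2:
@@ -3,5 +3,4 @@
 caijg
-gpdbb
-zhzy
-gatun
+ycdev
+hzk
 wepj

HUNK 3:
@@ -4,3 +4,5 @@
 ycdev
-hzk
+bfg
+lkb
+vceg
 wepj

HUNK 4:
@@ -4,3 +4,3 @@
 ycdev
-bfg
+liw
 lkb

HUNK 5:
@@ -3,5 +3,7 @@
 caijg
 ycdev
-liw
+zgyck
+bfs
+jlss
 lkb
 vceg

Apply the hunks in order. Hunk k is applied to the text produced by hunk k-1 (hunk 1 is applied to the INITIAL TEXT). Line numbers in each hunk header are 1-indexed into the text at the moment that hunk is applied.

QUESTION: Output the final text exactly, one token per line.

Answer: oevk
iqekt
caijg
ycdev
zgyck
bfs
jlss
lkb
vceg
wepj

Derivation:
Hunk 1: at line 3 remove [tuaq] add [gpdbb,zhzy] -> 7 lines: oevk iqekt caijg gpdbb zhzy gatun wepj
Hunk 2: at line 3 remove [gpdbb,zhzy,gatun] add [ycdev,hzk] -> 6 lines: oevk iqekt caijg ycdev hzk wepj
Hunk 3: at line 4 remove [hzk] add [bfg,lkb,vceg] -> 8 lines: oevk iqekt caijg ycdev bfg lkb vceg wepj
Hunk 4: at line 4 remove [bfg] add [liw] -> 8 lines: oevk iqekt caijg ycdev liw lkb vceg wepj
Hunk 5: at line 3 remove [liw] add [zgyck,bfs,jlss] -> 10 lines: oevk iqekt caijg ycdev zgyck bfs jlss lkb vceg wepj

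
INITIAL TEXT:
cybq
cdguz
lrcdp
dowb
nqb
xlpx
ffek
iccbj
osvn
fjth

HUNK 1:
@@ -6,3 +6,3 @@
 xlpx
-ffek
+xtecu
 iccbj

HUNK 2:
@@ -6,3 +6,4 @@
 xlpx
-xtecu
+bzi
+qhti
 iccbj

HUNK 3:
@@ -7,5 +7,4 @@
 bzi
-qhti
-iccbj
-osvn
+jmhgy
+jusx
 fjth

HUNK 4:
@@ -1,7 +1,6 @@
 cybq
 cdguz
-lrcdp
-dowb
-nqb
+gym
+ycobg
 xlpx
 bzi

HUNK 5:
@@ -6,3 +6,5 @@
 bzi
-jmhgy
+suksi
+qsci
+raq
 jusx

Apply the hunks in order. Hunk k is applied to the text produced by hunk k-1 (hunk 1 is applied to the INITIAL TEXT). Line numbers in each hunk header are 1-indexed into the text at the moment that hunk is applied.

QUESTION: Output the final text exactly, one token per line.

Hunk 1: at line 6 remove [ffek] add [xtecu] -> 10 lines: cybq cdguz lrcdp dowb nqb xlpx xtecu iccbj osvn fjth
Hunk 2: at line 6 remove [xtecu] add [bzi,qhti] -> 11 lines: cybq cdguz lrcdp dowb nqb xlpx bzi qhti iccbj osvn fjth
Hunk 3: at line 7 remove [qhti,iccbj,osvn] add [jmhgy,jusx] -> 10 lines: cybq cdguz lrcdp dowb nqb xlpx bzi jmhgy jusx fjth
Hunk 4: at line 1 remove [lrcdp,dowb,nqb] add [gym,ycobg] -> 9 lines: cybq cdguz gym ycobg xlpx bzi jmhgy jusx fjth
Hunk 5: at line 6 remove [jmhgy] add [suksi,qsci,raq] -> 11 lines: cybq cdguz gym ycobg xlpx bzi suksi qsci raq jusx fjth

Answer: cybq
cdguz
gym
ycobg
xlpx
bzi
suksi
qsci
raq
jusx
fjth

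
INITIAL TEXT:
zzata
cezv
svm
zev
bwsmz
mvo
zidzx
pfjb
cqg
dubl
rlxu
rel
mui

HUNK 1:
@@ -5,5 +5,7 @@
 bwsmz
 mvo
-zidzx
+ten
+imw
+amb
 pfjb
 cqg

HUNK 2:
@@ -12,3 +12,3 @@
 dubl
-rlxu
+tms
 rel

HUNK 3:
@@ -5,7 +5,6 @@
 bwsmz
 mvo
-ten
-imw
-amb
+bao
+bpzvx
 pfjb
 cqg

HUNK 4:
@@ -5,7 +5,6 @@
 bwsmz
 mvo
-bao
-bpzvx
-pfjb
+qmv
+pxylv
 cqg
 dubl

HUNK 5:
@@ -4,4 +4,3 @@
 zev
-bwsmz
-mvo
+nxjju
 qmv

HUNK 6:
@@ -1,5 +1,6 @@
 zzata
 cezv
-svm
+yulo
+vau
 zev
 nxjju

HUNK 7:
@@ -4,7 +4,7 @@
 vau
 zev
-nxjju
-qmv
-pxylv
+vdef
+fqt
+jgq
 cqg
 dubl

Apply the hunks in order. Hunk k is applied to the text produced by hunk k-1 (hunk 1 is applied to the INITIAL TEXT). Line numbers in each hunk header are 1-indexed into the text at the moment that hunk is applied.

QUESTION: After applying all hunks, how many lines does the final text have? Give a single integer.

Hunk 1: at line 5 remove [zidzx] add [ten,imw,amb] -> 15 lines: zzata cezv svm zev bwsmz mvo ten imw amb pfjb cqg dubl rlxu rel mui
Hunk 2: at line 12 remove [rlxu] add [tms] -> 15 lines: zzata cezv svm zev bwsmz mvo ten imw amb pfjb cqg dubl tms rel mui
Hunk 3: at line 5 remove [ten,imw,amb] add [bao,bpzvx] -> 14 lines: zzata cezv svm zev bwsmz mvo bao bpzvx pfjb cqg dubl tms rel mui
Hunk 4: at line 5 remove [bao,bpzvx,pfjb] add [qmv,pxylv] -> 13 lines: zzata cezv svm zev bwsmz mvo qmv pxylv cqg dubl tms rel mui
Hunk 5: at line 4 remove [bwsmz,mvo] add [nxjju] -> 12 lines: zzata cezv svm zev nxjju qmv pxylv cqg dubl tms rel mui
Hunk 6: at line 1 remove [svm] add [yulo,vau] -> 13 lines: zzata cezv yulo vau zev nxjju qmv pxylv cqg dubl tms rel mui
Hunk 7: at line 4 remove [nxjju,qmv,pxylv] add [vdef,fqt,jgq] -> 13 lines: zzata cezv yulo vau zev vdef fqt jgq cqg dubl tms rel mui
Final line count: 13

Answer: 13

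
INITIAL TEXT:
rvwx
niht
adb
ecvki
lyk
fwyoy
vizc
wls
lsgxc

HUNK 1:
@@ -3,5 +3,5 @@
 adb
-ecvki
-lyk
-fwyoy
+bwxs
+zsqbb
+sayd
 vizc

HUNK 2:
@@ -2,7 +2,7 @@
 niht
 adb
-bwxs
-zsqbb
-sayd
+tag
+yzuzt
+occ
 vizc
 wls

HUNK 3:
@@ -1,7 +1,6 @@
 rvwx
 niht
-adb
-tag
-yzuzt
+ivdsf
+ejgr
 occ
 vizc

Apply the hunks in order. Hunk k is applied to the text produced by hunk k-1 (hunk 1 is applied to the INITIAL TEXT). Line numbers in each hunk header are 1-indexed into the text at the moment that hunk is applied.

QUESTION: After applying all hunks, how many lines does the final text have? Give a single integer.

Hunk 1: at line 3 remove [ecvki,lyk,fwyoy] add [bwxs,zsqbb,sayd] -> 9 lines: rvwx niht adb bwxs zsqbb sayd vizc wls lsgxc
Hunk 2: at line 2 remove [bwxs,zsqbb,sayd] add [tag,yzuzt,occ] -> 9 lines: rvwx niht adb tag yzuzt occ vizc wls lsgxc
Hunk 3: at line 1 remove [adb,tag,yzuzt] add [ivdsf,ejgr] -> 8 lines: rvwx niht ivdsf ejgr occ vizc wls lsgxc
Final line count: 8

Answer: 8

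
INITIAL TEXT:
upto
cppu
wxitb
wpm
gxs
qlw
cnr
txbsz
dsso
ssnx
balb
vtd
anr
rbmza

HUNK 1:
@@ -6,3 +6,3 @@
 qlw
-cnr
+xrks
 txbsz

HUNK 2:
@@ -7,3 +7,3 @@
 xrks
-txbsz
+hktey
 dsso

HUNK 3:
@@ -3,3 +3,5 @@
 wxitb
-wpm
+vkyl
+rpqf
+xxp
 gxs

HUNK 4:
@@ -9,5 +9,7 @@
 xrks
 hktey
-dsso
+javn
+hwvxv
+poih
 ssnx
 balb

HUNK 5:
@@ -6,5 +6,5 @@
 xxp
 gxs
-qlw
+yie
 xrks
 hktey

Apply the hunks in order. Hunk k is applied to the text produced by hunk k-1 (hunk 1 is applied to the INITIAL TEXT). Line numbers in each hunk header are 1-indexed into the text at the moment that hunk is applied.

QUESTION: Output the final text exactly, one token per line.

Answer: upto
cppu
wxitb
vkyl
rpqf
xxp
gxs
yie
xrks
hktey
javn
hwvxv
poih
ssnx
balb
vtd
anr
rbmza

Derivation:
Hunk 1: at line 6 remove [cnr] add [xrks] -> 14 lines: upto cppu wxitb wpm gxs qlw xrks txbsz dsso ssnx balb vtd anr rbmza
Hunk 2: at line 7 remove [txbsz] add [hktey] -> 14 lines: upto cppu wxitb wpm gxs qlw xrks hktey dsso ssnx balb vtd anr rbmza
Hunk 3: at line 3 remove [wpm] add [vkyl,rpqf,xxp] -> 16 lines: upto cppu wxitb vkyl rpqf xxp gxs qlw xrks hktey dsso ssnx balb vtd anr rbmza
Hunk 4: at line 9 remove [dsso] add [javn,hwvxv,poih] -> 18 lines: upto cppu wxitb vkyl rpqf xxp gxs qlw xrks hktey javn hwvxv poih ssnx balb vtd anr rbmza
Hunk 5: at line 6 remove [qlw] add [yie] -> 18 lines: upto cppu wxitb vkyl rpqf xxp gxs yie xrks hktey javn hwvxv poih ssnx balb vtd anr rbmza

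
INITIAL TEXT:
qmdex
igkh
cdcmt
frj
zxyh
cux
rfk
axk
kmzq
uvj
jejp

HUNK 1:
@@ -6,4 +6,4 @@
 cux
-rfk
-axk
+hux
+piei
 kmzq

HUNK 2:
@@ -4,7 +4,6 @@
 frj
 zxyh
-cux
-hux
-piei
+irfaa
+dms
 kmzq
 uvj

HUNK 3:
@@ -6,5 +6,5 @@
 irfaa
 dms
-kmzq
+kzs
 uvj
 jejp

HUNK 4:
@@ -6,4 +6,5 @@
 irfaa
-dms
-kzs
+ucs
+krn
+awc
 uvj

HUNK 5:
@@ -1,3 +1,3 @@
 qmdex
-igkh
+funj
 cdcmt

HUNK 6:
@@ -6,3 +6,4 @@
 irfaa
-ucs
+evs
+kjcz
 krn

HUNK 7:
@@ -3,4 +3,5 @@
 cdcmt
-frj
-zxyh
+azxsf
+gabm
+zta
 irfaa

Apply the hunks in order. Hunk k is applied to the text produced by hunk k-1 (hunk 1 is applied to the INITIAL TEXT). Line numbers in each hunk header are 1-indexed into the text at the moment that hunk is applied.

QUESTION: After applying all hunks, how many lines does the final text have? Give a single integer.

Hunk 1: at line 6 remove [rfk,axk] add [hux,piei] -> 11 lines: qmdex igkh cdcmt frj zxyh cux hux piei kmzq uvj jejp
Hunk 2: at line 4 remove [cux,hux,piei] add [irfaa,dms] -> 10 lines: qmdex igkh cdcmt frj zxyh irfaa dms kmzq uvj jejp
Hunk 3: at line 6 remove [kmzq] add [kzs] -> 10 lines: qmdex igkh cdcmt frj zxyh irfaa dms kzs uvj jejp
Hunk 4: at line 6 remove [dms,kzs] add [ucs,krn,awc] -> 11 lines: qmdex igkh cdcmt frj zxyh irfaa ucs krn awc uvj jejp
Hunk 5: at line 1 remove [igkh] add [funj] -> 11 lines: qmdex funj cdcmt frj zxyh irfaa ucs krn awc uvj jejp
Hunk 6: at line 6 remove [ucs] add [evs,kjcz] -> 12 lines: qmdex funj cdcmt frj zxyh irfaa evs kjcz krn awc uvj jejp
Hunk 7: at line 3 remove [frj,zxyh] add [azxsf,gabm,zta] -> 13 lines: qmdex funj cdcmt azxsf gabm zta irfaa evs kjcz krn awc uvj jejp
Final line count: 13

Answer: 13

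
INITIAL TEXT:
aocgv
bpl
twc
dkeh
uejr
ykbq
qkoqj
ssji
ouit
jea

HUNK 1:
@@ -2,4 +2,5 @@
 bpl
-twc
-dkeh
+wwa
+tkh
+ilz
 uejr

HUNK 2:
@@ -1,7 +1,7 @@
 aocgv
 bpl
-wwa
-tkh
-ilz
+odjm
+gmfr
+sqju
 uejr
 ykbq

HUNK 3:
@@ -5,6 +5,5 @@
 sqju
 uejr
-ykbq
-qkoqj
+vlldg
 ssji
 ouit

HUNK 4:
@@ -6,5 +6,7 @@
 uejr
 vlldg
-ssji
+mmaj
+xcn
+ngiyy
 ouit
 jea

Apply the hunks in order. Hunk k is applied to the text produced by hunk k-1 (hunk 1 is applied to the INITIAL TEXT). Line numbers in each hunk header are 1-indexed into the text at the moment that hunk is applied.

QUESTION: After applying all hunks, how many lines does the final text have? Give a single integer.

Answer: 12

Derivation:
Hunk 1: at line 2 remove [twc,dkeh] add [wwa,tkh,ilz] -> 11 lines: aocgv bpl wwa tkh ilz uejr ykbq qkoqj ssji ouit jea
Hunk 2: at line 1 remove [wwa,tkh,ilz] add [odjm,gmfr,sqju] -> 11 lines: aocgv bpl odjm gmfr sqju uejr ykbq qkoqj ssji ouit jea
Hunk 3: at line 5 remove [ykbq,qkoqj] add [vlldg] -> 10 lines: aocgv bpl odjm gmfr sqju uejr vlldg ssji ouit jea
Hunk 4: at line 6 remove [ssji] add [mmaj,xcn,ngiyy] -> 12 lines: aocgv bpl odjm gmfr sqju uejr vlldg mmaj xcn ngiyy ouit jea
Final line count: 12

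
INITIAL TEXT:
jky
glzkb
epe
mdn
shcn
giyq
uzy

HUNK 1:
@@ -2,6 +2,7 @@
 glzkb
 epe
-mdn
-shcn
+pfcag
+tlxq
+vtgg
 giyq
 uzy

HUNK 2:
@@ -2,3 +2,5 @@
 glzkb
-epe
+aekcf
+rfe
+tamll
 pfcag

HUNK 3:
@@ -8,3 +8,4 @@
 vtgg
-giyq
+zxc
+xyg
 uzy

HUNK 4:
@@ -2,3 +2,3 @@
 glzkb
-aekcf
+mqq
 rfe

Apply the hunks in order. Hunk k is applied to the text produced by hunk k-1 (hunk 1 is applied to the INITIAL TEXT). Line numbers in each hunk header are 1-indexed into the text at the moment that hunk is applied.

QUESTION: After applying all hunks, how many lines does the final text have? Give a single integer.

Hunk 1: at line 2 remove [mdn,shcn] add [pfcag,tlxq,vtgg] -> 8 lines: jky glzkb epe pfcag tlxq vtgg giyq uzy
Hunk 2: at line 2 remove [epe] add [aekcf,rfe,tamll] -> 10 lines: jky glzkb aekcf rfe tamll pfcag tlxq vtgg giyq uzy
Hunk 3: at line 8 remove [giyq] add [zxc,xyg] -> 11 lines: jky glzkb aekcf rfe tamll pfcag tlxq vtgg zxc xyg uzy
Hunk 4: at line 2 remove [aekcf] add [mqq] -> 11 lines: jky glzkb mqq rfe tamll pfcag tlxq vtgg zxc xyg uzy
Final line count: 11

Answer: 11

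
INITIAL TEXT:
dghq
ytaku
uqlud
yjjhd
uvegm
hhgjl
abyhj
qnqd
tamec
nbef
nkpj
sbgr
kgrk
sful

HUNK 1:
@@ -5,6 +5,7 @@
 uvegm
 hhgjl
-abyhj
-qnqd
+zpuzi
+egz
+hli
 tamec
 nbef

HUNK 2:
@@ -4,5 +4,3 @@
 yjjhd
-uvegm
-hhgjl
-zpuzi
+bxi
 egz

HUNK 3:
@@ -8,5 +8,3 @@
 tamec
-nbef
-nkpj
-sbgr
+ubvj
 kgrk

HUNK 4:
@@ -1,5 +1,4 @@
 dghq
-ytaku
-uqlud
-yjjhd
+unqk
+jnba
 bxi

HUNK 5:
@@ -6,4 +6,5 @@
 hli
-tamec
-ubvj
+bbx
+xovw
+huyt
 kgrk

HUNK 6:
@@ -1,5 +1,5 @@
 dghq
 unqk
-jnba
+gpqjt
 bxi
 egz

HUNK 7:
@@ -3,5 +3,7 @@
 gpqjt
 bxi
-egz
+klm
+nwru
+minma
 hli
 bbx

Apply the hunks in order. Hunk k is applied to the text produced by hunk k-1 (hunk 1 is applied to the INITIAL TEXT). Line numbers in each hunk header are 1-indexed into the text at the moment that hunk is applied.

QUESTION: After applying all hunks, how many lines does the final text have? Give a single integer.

Hunk 1: at line 5 remove [abyhj,qnqd] add [zpuzi,egz,hli] -> 15 lines: dghq ytaku uqlud yjjhd uvegm hhgjl zpuzi egz hli tamec nbef nkpj sbgr kgrk sful
Hunk 2: at line 4 remove [uvegm,hhgjl,zpuzi] add [bxi] -> 13 lines: dghq ytaku uqlud yjjhd bxi egz hli tamec nbef nkpj sbgr kgrk sful
Hunk 3: at line 8 remove [nbef,nkpj,sbgr] add [ubvj] -> 11 lines: dghq ytaku uqlud yjjhd bxi egz hli tamec ubvj kgrk sful
Hunk 4: at line 1 remove [ytaku,uqlud,yjjhd] add [unqk,jnba] -> 10 lines: dghq unqk jnba bxi egz hli tamec ubvj kgrk sful
Hunk 5: at line 6 remove [tamec,ubvj] add [bbx,xovw,huyt] -> 11 lines: dghq unqk jnba bxi egz hli bbx xovw huyt kgrk sful
Hunk 6: at line 1 remove [jnba] add [gpqjt] -> 11 lines: dghq unqk gpqjt bxi egz hli bbx xovw huyt kgrk sful
Hunk 7: at line 3 remove [egz] add [klm,nwru,minma] -> 13 lines: dghq unqk gpqjt bxi klm nwru minma hli bbx xovw huyt kgrk sful
Final line count: 13

Answer: 13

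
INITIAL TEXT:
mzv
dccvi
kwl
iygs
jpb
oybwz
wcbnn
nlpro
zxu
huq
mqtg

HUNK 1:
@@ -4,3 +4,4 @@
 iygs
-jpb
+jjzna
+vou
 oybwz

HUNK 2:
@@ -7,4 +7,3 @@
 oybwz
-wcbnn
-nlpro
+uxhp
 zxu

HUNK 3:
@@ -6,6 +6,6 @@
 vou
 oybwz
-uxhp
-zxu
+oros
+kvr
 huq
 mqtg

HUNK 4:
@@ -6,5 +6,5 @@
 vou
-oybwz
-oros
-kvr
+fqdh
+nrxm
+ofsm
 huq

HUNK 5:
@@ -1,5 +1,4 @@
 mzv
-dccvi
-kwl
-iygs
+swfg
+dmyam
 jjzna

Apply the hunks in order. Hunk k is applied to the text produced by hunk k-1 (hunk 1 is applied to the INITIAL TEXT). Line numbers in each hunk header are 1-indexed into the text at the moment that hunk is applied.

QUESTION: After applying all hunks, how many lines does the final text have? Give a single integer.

Hunk 1: at line 4 remove [jpb] add [jjzna,vou] -> 12 lines: mzv dccvi kwl iygs jjzna vou oybwz wcbnn nlpro zxu huq mqtg
Hunk 2: at line 7 remove [wcbnn,nlpro] add [uxhp] -> 11 lines: mzv dccvi kwl iygs jjzna vou oybwz uxhp zxu huq mqtg
Hunk 3: at line 6 remove [uxhp,zxu] add [oros,kvr] -> 11 lines: mzv dccvi kwl iygs jjzna vou oybwz oros kvr huq mqtg
Hunk 4: at line 6 remove [oybwz,oros,kvr] add [fqdh,nrxm,ofsm] -> 11 lines: mzv dccvi kwl iygs jjzna vou fqdh nrxm ofsm huq mqtg
Hunk 5: at line 1 remove [dccvi,kwl,iygs] add [swfg,dmyam] -> 10 lines: mzv swfg dmyam jjzna vou fqdh nrxm ofsm huq mqtg
Final line count: 10

Answer: 10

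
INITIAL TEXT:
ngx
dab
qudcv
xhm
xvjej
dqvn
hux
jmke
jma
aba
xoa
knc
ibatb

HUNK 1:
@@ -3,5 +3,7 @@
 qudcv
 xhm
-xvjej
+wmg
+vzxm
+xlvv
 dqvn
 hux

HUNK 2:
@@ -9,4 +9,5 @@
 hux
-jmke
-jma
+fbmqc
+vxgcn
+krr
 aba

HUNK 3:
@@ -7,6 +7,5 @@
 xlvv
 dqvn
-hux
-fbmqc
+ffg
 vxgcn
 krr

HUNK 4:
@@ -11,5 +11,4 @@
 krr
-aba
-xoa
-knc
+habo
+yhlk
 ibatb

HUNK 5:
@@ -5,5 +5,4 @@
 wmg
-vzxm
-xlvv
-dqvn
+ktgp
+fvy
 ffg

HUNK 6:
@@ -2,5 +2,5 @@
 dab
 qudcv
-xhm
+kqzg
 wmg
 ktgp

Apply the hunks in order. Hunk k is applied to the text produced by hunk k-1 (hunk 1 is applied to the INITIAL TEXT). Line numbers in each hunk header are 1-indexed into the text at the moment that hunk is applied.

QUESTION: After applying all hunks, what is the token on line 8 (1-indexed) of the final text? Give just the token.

Answer: ffg

Derivation:
Hunk 1: at line 3 remove [xvjej] add [wmg,vzxm,xlvv] -> 15 lines: ngx dab qudcv xhm wmg vzxm xlvv dqvn hux jmke jma aba xoa knc ibatb
Hunk 2: at line 9 remove [jmke,jma] add [fbmqc,vxgcn,krr] -> 16 lines: ngx dab qudcv xhm wmg vzxm xlvv dqvn hux fbmqc vxgcn krr aba xoa knc ibatb
Hunk 3: at line 7 remove [hux,fbmqc] add [ffg] -> 15 lines: ngx dab qudcv xhm wmg vzxm xlvv dqvn ffg vxgcn krr aba xoa knc ibatb
Hunk 4: at line 11 remove [aba,xoa,knc] add [habo,yhlk] -> 14 lines: ngx dab qudcv xhm wmg vzxm xlvv dqvn ffg vxgcn krr habo yhlk ibatb
Hunk 5: at line 5 remove [vzxm,xlvv,dqvn] add [ktgp,fvy] -> 13 lines: ngx dab qudcv xhm wmg ktgp fvy ffg vxgcn krr habo yhlk ibatb
Hunk 6: at line 2 remove [xhm] add [kqzg] -> 13 lines: ngx dab qudcv kqzg wmg ktgp fvy ffg vxgcn krr habo yhlk ibatb
Final line 8: ffg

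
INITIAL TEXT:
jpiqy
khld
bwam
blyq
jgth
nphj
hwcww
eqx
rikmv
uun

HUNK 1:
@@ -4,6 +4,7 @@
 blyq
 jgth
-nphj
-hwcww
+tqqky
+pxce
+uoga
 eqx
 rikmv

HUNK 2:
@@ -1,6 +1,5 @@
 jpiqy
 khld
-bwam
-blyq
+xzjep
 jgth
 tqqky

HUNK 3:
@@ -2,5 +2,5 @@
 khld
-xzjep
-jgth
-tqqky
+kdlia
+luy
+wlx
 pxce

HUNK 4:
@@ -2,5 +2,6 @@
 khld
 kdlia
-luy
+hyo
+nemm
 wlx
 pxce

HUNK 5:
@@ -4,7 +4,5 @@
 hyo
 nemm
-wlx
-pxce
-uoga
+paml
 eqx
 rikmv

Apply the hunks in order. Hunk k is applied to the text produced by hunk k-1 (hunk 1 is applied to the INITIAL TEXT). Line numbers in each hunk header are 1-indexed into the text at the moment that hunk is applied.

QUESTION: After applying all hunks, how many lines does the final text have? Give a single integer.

Hunk 1: at line 4 remove [nphj,hwcww] add [tqqky,pxce,uoga] -> 11 lines: jpiqy khld bwam blyq jgth tqqky pxce uoga eqx rikmv uun
Hunk 2: at line 1 remove [bwam,blyq] add [xzjep] -> 10 lines: jpiqy khld xzjep jgth tqqky pxce uoga eqx rikmv uun
Hunk 3: at line 2 remove [xzjep,jgth,tqqky] add [kdlia,luy,wlx] -> 10 lines: jpiqy khld kdlia luy wlx pxce uoga eqx rikmv uun
Hunk 4: at line 2 remove [luy] add [hyo,nemm] -> 11 lines: jpiqy khld kdlia hyo nemm wlx pxce uoga eqx rikmv uun
Hunk 5: at line 4 remove [wlx,pxce,uoga] add [paml] -> 9 lines: jpiqy khld kdlia hyo nemm paml eqx rikmv uun
Final line count: 9

Answer: 9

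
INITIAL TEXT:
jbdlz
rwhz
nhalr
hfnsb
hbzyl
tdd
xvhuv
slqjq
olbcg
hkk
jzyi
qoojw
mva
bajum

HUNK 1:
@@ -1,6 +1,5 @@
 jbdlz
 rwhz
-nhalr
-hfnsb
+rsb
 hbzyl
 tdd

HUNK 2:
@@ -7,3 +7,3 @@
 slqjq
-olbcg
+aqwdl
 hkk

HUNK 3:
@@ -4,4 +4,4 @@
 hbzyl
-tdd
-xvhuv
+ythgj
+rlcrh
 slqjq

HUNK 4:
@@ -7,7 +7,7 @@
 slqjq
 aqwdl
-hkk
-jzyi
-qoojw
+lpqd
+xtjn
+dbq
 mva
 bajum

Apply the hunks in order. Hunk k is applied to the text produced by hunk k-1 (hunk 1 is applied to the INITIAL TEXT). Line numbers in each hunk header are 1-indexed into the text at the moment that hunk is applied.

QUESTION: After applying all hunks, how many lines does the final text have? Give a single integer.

Answer: 13

Derivation:
Hunk 1: at line 1 remove [nhalr,hfnsb] add [rsb] -> 13 lines: jbdlz rwhz rsb hbzyl tdd xvhuv slqjq olbcg hkk jzyi qoojw mva bajum
Hunk 2: at line 7 remove [olbcg] add [aqwdl] -> 13 lines: jbdlz rwhz rsb hbzyl tdd xvhuv slqjq aqwdl hkk jzyi qoojw mva bajum
Hunk 3: at line 4 remove [tdd,xvhuv] add [ythgj,rlcrh] -> 13 lines: jbdlz rwhz rsb hbzyl ythgj rlcrh slqjq aqwdl hkk jzyi qoojw mva bajum
Hunk 4: at line 7 remove [hkk,jzyi,qoojw] add [lpqd,xtjn,dbq] -> 13 lines: jbdlz rwhz rsb hbzyl ythgj rlcrh slqjq aqwdl lpqd xtjn dbq mva bajum
Final line count: 13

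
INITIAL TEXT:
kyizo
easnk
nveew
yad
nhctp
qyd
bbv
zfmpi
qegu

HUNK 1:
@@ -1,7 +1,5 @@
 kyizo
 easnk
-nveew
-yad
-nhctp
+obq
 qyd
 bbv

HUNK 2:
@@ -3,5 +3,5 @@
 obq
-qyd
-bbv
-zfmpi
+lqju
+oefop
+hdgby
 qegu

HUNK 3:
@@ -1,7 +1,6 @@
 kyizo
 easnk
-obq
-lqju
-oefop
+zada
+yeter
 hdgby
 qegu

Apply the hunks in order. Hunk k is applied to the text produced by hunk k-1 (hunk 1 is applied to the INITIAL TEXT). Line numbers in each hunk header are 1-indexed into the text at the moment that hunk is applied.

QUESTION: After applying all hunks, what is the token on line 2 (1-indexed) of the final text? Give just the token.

Hunk 1: at line 1 remove [nveew,yad,nhctp] add [obq] -> 7 lines: kyizo easnk obq qyd bbv zfmpi qegu
Hunk 2: at line 3 remove [qyd,bbv,zfmpi] add [lqju,oefop,hdgby] -> 7 lines: kyizo easnk obq lqju oefop hdgby qegu
Hunk 3: at line 1 remove [obq,lqju,oefop] add [zada,yeter] -> 6 lines: kyizo easnk zada yeter hdgby qegu
Final line 2: easnk

Answer: easnk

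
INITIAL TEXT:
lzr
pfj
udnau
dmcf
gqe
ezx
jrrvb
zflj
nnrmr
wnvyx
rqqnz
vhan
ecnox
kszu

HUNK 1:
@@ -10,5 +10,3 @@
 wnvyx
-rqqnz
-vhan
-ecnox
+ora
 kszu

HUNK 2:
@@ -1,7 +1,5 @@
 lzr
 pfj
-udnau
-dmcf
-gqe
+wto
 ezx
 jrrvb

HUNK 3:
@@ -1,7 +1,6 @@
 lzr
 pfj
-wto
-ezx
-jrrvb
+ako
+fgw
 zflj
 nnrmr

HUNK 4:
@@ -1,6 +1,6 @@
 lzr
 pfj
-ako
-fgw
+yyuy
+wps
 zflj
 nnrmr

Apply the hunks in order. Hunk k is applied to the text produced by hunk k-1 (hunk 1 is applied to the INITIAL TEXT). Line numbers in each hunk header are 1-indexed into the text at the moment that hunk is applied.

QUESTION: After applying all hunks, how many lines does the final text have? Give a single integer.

Hunk 1: at line 10 remove [rqqnz,vhan,ecnox] add [ora] -> 12 lines: lzr pfj udnau dmcf gqe ezx jrrvb zflj nnrmr wnvyx ora kszu
Hunk 2: at line 1 remove [udnau,dmcf,gqe] add [wto] -> 10 lines: lzr pfj wto ezx jrrvb zflj nnrmr wnvyx ora kszu
Hunk 3: at line 1 remove [wto,ezx,jrrvb] add [ako,fgw] -> 9 lines: lzr pfj ako fgw zflj nnrmr wnvyx ora kszu
Hunk 4: at line 1 remove [ako,fgw] add [yyuy,wps] -> 9 lines: lzr pfj yyuy wps zflj nnrmr wnvyx ora kszu
Final line count: 9

Answer: 9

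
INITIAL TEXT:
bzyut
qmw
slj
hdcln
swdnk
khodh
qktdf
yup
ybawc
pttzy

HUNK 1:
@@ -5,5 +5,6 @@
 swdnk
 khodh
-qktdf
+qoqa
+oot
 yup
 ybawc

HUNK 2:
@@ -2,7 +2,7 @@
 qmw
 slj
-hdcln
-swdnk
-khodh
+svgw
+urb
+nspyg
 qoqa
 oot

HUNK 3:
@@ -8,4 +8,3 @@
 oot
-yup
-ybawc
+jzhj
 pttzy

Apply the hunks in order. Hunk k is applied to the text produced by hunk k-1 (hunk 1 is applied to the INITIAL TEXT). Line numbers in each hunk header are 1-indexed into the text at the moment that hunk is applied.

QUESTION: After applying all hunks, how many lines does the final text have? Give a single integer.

Hunk 1: at line 5 remove [qktdf] add [qoqa,oot] -> 11 lines: bzyut qmw slj hdcln swdnk khodh qoqa oot yup ybawc pttzy
Hunk 2: at line 2 remove [hdcln,swdnk,khodh] add [svgw,urb,nspyg] -> 11 lines: bzyut qmw slj svgw urb nspyg qoqa oot yup ybawc pttzy
Hunk 3: at line 8 remove [yup,ybawc] add [jzhj] -> 10 lines: bzyut qmw slj svgw urb nspyg qoqa oot jzhj pttzy
Final line count: 10

Answer: 10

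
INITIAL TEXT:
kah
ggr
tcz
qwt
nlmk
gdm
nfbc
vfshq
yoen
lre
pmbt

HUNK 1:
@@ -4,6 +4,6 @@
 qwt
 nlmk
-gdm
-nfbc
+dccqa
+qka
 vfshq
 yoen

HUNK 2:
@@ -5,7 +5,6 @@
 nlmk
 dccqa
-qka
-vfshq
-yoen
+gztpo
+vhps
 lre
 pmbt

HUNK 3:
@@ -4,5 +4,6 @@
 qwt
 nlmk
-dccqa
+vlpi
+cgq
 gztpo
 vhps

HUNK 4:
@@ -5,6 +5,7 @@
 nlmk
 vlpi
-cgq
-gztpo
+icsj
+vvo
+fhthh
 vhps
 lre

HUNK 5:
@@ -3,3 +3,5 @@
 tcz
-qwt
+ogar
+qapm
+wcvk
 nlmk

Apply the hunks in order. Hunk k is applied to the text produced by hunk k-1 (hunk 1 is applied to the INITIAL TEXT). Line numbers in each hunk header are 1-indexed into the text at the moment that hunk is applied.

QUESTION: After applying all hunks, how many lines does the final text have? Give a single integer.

Hunk 1: at line 4 remove [gdm,nfbc] add [dccqa,qka] -> 11 lines: kah ggr tcz qwt nlmk dccqa qka vfshq yoen lre pmbt
Hunk 2: at line 5 remove [qka,vfshq,yoen] add [gztpo,vhps] -> 10 lines: kah ggr tcz qwt nlmk dccqa gztpo vhps lre pmbt
Hunk 3: at line 4 remove [dccqa] add [vlpi,cgq] -> 11 lines: kah ggr tcz qwt nlmk vlpi cgq gztpo vhps lre pmbt
Hunk 4: at line 5 remove [cgq,gztpo] add [icsj,vvo,fhthh] -> 12 lines: kah ggr tcz qwt nlmk vlpi icsj vvo fhthh vhps lre pmbt
Hunk 5: at line 3 remove [qwt] add [ogar,qapm,wcvk] -> 14 lines: kah ggr tcz ogar qapm wcvk nlmk vlpi icsj vvo fhthh vhps lre pmbt
Final line count: 14

Answer: 14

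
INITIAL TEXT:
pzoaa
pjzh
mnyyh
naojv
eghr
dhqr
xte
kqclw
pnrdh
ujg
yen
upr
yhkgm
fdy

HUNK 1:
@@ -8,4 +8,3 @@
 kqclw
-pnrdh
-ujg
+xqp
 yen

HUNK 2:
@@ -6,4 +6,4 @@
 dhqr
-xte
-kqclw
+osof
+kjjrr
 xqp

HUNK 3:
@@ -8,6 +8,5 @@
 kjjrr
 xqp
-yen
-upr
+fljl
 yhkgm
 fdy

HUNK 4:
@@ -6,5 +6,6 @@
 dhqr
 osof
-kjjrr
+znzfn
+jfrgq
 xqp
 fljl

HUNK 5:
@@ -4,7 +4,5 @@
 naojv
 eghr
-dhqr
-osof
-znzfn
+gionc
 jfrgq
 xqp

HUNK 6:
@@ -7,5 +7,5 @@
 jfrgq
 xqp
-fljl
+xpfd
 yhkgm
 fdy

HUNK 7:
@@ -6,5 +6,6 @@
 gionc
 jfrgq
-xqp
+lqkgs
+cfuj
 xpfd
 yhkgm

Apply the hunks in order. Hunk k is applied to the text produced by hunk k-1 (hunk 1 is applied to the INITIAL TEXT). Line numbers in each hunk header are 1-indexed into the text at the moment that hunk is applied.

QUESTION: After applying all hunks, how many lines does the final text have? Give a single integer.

Answer: 12

Derivation:
Hunk 1: at line 8 remove [pnrdh,ujg] add [xqp] -> 13 lines: pzoaa pjzh mnyyh naojv eghr dhqr xte kqclw xqp yen upr yhkgm fdy
Hunk 2: at line 6 remove [xte,kqclw] add [osof,kjjrr] -> 13 lines: pzoaa pjzh mnyyh naojv eghr dhqr osof kjjrr xqp yen upr yhkgm fdy
Hunk 3: at line 8 remove [yen,upr] add [fljl] -> 12 lines: pzoaa pjzh mnyyh naojv eghr dhqr osof kjjrr xqp fljl yhkgm fdy
Hunk 4: at line 6 remove [kjjrr] add [znzfn,jfrgq] -> 13 lines: pzoaa pjzh mnyyh naojv eghr dhqr osof znzfn jfrgq xqp fljl yhkgm fdy
Hunk 5: at line 4 remove [dhqr,osof,znzfn] add [gionc] -> 11 lines: pzoaa pjzh mnyyh naojv eghr gionc jfrgq xqp fljl yhkgm fdy
Hunk 6: at line 7 remove [fljl] add [xpfd] -> 11 lines: pzoaa pjzh mnyyh naojv eghr gionc jfrgq xqp xpfd yhkgm fdy
Hunk 7: at line 6 remove [xqp] add [lqkgs,cfuj] -> 12 lines: pzoaa pjzh mnyyh naojv eghr gionc jfrgq lqkgs cfuj xpfd yhkgm fdy
Final line count: 12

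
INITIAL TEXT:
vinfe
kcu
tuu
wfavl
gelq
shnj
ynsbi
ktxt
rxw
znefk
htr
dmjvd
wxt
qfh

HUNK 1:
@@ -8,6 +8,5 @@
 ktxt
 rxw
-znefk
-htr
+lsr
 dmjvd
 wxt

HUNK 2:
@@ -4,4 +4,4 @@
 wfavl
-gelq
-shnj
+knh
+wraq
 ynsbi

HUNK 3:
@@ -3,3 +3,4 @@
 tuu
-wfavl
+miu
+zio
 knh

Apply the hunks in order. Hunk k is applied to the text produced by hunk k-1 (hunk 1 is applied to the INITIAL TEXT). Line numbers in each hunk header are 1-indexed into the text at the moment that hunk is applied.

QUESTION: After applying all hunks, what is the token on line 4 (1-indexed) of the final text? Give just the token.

Hunk 1: at line 8 remove [znefk,htr] add [lsr] -> 13 lines: vinfe kcu tuu wfavl gelq shnj ynsbi ktxt rxw lsr dmjvd wxt qfh
Hunk 2: at line 4 remove [gelq,shnj] add [knh,wraq] -> 13 lines: vinfe kcu tuu wfavl knh wraq ynsbi ktxt rxw lsr dmjvd wxt qfh
Hunk 3: at line 3 remove [wfavl] add [miu,zio] -> 14 lines: vinfe kcu tuu miu zio knh wraq ynsbi ktxt rxw lsr dmjvd wxt qfh
Final line 4: miu

Answer: miu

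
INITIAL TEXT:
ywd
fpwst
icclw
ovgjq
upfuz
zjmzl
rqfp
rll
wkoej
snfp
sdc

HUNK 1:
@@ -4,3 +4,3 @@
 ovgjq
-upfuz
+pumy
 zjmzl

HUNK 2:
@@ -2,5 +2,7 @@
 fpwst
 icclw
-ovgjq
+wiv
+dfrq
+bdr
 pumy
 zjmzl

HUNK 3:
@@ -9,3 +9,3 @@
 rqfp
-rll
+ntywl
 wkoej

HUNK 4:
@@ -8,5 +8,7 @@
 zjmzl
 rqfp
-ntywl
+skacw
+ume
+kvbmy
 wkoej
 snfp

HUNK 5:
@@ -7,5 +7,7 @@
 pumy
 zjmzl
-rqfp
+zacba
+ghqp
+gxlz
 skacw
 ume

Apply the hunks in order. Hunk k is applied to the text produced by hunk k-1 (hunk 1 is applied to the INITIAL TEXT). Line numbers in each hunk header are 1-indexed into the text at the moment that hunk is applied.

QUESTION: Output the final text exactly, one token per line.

Answer: ywd
fpwst
icclw
wiv
dfrq
bdr
pumy
zjmzl
zacba
ghqp
gxlz
skacw
ume
kvbmy
wkoej
snfp
sdc

Derivation:
Hunk 1: at line 4 remove [upfuz] add [pumy] -> 11 lines: ywd fpwst icclw ovgjq pumy zjmzl rqfp rll wkoej snfp sdc
Hunk 2: at line 2 remove [ovgjq] add [wiv,dfrq,bdr] -> 13 lines: ywd fpwst icclw wiv dfrq bdr pumy zjmzl rqfp rll wkoej snfp sdc
Hunk 3: at line 9 remove [rll] add [ntywl] -> 13 lines: ywd fpwst icclw wiv dfrq bdr pumy zjmzl rqfp ntywl wkoej snfp sdc
Hunk 4: at line 8 remove [ntywl] add [skacw,ume,kvbmy] -> 15 lines: ywd fpwst icclw wiv dfrq bdr pumy zjmzl rqfp skacw ume kvbmy wkoej snfp sdc
Hunk 5: at line 7 remove [rqfp] add [zacba,ghqp,gxlz] -> 17 lines: ywd fpwst icclw wiv dfrq bdr pumy zjmzl zacba ghqp gxlz skacw ume kvbmy wkoej snfp sdc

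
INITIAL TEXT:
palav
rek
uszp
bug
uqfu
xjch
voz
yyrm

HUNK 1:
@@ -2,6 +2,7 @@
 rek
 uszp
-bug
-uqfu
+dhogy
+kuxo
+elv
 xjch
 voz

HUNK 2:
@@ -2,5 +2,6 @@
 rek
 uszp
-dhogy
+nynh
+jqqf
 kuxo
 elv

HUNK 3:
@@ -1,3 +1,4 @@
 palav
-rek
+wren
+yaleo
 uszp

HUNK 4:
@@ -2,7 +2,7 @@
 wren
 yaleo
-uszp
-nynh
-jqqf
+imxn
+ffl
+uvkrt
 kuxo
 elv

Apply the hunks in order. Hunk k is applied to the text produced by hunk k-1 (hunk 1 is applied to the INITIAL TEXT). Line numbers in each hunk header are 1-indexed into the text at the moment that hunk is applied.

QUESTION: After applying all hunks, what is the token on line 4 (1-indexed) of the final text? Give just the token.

Hunk 1: at line 2 remove [bug,uqfu] add [dhogy,kuxo,elv] -> 9 lines: palav rek uszp dhogy kuxo elv xjch voz yyrm
Hunk 2: at line 2 remove [dhogy] add [nynh,jqqf] -> 10 lines: palav rek uszp nynh jqqf kuxo elv xjch voz yyrm
Hunk 3: at line 1 remove [rek] add [wren,yaleo] -> 11 lines: palav wren yaleo uszp nynh jqqf kuxo elv xjch voz yyrm
Hunk 4: at line 2 remove [uszp,nynh,jqqf] add [imxn,ffl,uvkrt] -> 11 lines: palav wren yaleo imxn ffl uvkrt kuxo elv xjch voz yyrm
Final line 4: imxn

Answer: imxn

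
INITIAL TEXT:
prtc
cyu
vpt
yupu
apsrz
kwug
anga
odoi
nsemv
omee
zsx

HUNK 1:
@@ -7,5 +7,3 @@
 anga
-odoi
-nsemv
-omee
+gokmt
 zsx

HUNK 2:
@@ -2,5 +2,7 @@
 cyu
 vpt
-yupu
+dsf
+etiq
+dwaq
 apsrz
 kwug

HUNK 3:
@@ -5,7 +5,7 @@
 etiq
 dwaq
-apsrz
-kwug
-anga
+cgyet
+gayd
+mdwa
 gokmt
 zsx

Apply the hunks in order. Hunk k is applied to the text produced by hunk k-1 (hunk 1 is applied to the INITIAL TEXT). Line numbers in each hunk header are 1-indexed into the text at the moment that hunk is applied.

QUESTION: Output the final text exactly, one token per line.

Hunk 1: at line 7 remove [odoi,nsemv,omee] add [gokmt] -> 9 lines: prtc cyu vpt yupu apsrz kwug anga gokmt zsx
Hunk 2: at line 2 remove [yupu] add [dsf,etiq,dwaq] -> 11 lines: prtc cyu vpt dsf etiq dwaq apsrz kwug anga gokmt zsx
Hunk 3: at line 5 remove [apsrz,kwug,anga] add [cgyet,gayd,mdwa] -> 11 lines: prtc cyu vpt dsf etiq dwaq cgyet gayd mdwa gokmt zsx

Answer: prtc
cyu
vpt
dsf
etiq
dwaq
cgyet
gayd
mdwa
gokmt
zsx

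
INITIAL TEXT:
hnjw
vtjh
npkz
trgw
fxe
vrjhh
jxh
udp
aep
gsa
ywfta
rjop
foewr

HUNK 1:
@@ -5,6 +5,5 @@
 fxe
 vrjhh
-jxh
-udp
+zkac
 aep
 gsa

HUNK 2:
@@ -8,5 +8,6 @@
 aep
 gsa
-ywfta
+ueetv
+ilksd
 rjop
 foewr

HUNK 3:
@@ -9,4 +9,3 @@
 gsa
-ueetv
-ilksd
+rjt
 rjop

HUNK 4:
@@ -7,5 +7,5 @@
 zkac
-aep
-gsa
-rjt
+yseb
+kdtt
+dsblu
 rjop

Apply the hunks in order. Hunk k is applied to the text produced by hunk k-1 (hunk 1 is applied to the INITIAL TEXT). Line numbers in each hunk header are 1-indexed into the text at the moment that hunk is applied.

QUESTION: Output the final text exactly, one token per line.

Answer: hnjw
vtjh
npkz
trgw
fxe
vrjhh
zkac
yseb
kdtt
dsblu
rjop
foewr

Derivation:
Hunk 1: at line 5 remove [jxh,udp] add [zkac] -> 12 lines: hnjw vtjh npkz trgw fxe vrjhh zkac aep gsa ywfta rjop foewr
Hunk 2: at line 8 remove [ywfta] add [ueetv,ilksd] -> 13 lines: hnjw vtjh npkz trgw fxe vrjhh zkac aep gsa ueetv ilksd rjop foewr
Hunk 3: at line 9 remove [ueetv,ilksd] add [rjt] -> 12 lines: hnjw vtjh npkz trgw fxe vrjhh zkac aep gsa rjt rjop foewr
Hunk 4: at line 7 remove [aep,gsa,rjt] add [yseb,kdtt,dsblu] -> 12 lines: hnjw vtjh npkz trgw fxe vrjhh zkac yseb kdtt dsblu rjop foewr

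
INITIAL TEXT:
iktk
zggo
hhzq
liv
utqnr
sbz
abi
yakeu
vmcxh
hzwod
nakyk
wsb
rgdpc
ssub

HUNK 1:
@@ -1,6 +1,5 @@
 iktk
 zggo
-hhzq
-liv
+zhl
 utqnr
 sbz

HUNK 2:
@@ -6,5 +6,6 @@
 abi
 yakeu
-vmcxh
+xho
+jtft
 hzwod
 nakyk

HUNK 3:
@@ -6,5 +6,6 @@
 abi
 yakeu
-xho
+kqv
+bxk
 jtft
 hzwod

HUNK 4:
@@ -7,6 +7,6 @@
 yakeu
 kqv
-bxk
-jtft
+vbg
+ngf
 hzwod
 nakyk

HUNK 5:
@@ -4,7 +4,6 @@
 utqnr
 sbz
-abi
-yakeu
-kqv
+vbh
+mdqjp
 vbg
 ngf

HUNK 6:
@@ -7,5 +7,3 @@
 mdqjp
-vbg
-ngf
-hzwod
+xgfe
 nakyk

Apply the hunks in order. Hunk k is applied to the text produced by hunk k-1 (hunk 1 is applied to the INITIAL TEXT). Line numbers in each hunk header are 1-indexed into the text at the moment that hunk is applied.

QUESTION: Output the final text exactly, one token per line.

Hunk 1: at line 1 remove [hhzq,liv] add [zhl] -> 13 lines: iktk zggo zhl utqnr sbz abi yakeu vmcxh hzwod nakyk wsb rgdpc ssub
Hunk 2: at line 6 remove [vmcxh] add [xho,jtft] -> 14 lines: iktk zggo zhl utqnr sbz abi yakeu xho jtft hzwod nakyk wsb rgdpc ssub
Hunk 3: at line 6 remove [xho] add [kqv,bxk] -> 15 lines: iktk zggo zhl utqnr sbz abi yakeu kqv bxk jtft hzwod nakyk wsb rgdpc ssub
Hunk 4: at line 7 remove [bxk,jtft] add [vbg,ngf] -> 15 lines: iktk zggo zhl utqnr sbz abi yakeu kqv vbg ngf hzwod nakyk wsb rgdpc ssub
Hunk 5: at line 4 remove [abi,yakeu,kqv] add [vbh,mdqjp] -> 14 lines: iktk zggo zhl utqnr sbz vbh mdqjp vbg ngf hzwod nakyk wsb rgdpc ssub
Hunk 6: at line 7 remove [vbg,ngf,hzwod] add [xgfe] -> 12 lines: iktk zggo zhl utqnr sbz vbh mdqjp xgfe nakyk wsb rgdpc ssub

Answer: iktk
zggo
zhl
utqnr
sbz
vbh
mdqjp
xgfe
nakyk
wsb
rgdpc
ssub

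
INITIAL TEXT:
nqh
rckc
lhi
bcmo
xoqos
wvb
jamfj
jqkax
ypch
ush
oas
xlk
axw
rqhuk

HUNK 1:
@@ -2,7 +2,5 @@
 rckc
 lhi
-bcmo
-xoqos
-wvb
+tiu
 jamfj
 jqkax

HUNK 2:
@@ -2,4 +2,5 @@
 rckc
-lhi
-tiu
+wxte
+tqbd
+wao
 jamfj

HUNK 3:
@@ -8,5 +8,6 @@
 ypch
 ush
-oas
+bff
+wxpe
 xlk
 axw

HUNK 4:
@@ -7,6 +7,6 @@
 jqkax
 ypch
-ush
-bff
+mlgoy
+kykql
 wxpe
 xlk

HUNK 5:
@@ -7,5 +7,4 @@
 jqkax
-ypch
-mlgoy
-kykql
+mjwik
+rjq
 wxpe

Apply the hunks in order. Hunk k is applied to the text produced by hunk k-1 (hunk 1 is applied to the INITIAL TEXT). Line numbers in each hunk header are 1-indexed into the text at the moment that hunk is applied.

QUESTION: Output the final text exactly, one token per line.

Answer: nqh
rckc
wxte
tqbd
wao
jamfj
jqkax
mjwik
rjq
wxpe
xlk
axw
rqhuk

Derivation:
Hunk 1: at line 2 remove [bcmo,xoqos,wvb] add [tiu] -> 12 lines: nqh rckc lhi tiu jamfj jqkax ypch ush oas xlk axw rqhuk
Hunk 2: at line 2 remove [lhi,tiu] add [wxte,tqbd,wao] -> 13 lines: nqh rckc wxte tqbd wao jamfj jqkax ypch ush oas xlk axw rqhuk
Hunk 3: at line 8 remove [oas] add [bff,wxpe] -> 14 lines: nqh rckc wxte tqbd wao jamfj jqkax ypch ush bff wxpe xlk axw rqhuk
Hunk 4: at line 7 remove [ush,bff] add [mlgoy,kykql] -> 14 lines: nqh rckc wxte tqbd wao jamfj jqkax ypch mlgoy kykql wxpe xlk axw rqhuk
Hunk 5: at line 7 remove [ypch,mlgoy,kykql] add [mjwik,rjq] -> 13 lines: nqh rckc wxte tqbd wao jamfj jqkax mjwik rjq wxpe xlk axw rqhuk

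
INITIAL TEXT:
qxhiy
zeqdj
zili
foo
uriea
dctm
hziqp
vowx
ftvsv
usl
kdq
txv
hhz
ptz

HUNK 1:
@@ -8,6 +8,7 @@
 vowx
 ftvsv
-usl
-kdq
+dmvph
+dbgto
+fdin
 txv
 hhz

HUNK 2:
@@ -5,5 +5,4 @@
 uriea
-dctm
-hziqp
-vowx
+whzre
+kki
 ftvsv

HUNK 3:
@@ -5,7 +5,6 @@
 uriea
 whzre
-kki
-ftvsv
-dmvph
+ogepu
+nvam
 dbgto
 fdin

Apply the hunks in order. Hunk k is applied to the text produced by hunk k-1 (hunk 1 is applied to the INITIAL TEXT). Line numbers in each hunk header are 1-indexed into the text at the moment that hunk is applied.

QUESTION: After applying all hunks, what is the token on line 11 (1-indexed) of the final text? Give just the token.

Answer: txv

Derivation:
Hunk 1: at line 8 remove [usl,kdq] add [dmvph,dbgto,fdin] -> 15 lines: qxhiy zeqdj zili foo uriea dctm hziqp vowx ftvsv dmvph dbgto fdin txv hhz ptz
Hunk 2: at line 5 remove [dctm,hziqp,vowx] add [whzre,kki] -> 14 lines: qxhiy zeqdj zili foo uriea whzre kki ftvsv dmvph dbgto fdin txv hhz ptz
Hunk 3: at line 5 remove [kki,ftvsv,dmvph] add [ogepu,nvam] -> 13 lines: qxhiy zeqdj zili foo uriea whzre ogepu nvam dbgto fdin txv hhz ptz
Final line 11: txv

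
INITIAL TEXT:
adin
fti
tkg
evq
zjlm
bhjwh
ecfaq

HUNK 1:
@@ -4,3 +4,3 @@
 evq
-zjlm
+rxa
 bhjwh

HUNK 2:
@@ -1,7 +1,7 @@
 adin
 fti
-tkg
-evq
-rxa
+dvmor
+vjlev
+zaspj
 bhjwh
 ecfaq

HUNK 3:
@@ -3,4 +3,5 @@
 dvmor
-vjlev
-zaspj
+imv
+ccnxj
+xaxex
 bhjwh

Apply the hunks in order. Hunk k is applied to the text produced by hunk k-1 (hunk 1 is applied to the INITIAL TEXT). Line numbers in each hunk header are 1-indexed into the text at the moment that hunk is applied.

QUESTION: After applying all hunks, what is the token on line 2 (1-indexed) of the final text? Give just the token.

Hunk 1: at line 4 remove [zjlm] add [rxa] -> 7 lines: adin fti tkg evq rxa bhjwh ecfaq
Hunk 2: at line 1 remove [tkg,evq,rxa] add [dvmor,vjlev,zaspj] -> 7 lines: adin fti dvmor vjlev zaspj bhjwh ecfaq
Hunk 3: at line 3 remove [vjlev,zaspj] add [imv,ccnxj,xaxex] -> 8 lines: adin fti dvmor imv ccnxj xaxex bhjwh ecfaq
Final line 2: fti

Answer: fti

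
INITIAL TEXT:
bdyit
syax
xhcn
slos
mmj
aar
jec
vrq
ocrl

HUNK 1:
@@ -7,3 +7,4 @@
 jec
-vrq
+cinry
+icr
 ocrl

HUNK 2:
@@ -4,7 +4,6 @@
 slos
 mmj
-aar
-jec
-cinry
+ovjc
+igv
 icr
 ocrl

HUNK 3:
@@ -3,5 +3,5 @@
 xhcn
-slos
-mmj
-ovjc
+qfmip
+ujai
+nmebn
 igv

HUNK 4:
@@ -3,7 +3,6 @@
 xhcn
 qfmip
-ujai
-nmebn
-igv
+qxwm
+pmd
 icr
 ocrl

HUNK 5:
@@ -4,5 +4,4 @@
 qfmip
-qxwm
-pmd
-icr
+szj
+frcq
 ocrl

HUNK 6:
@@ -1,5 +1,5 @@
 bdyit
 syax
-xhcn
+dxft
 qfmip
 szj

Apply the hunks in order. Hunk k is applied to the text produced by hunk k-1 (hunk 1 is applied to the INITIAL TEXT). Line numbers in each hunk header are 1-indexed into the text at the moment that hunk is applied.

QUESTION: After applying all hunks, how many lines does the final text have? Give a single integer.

Answer: 7

Derivation:
Hunk 1: at line 7 remove [vrq] add [cinry,icr] -> 10 lines: bdyit syax xhcn slos mmj aar jec cinry icr ocrl
Hunk 2: at line 4 remove [aar,jec,cinry] add [ovjc,igv] -> 9 lines: bdyit syax xhcn slos mmj ovjc igv icr ocrl
Hunk 3: at line 3 remove [slos,mmj,ovjc] add [qfmip,ujai,nmebn] -> 9 lines: bdyit syax xhcn qfmip ujai nmebn igv icr ocrl
Hunk 4: at line 3 remove [ujai,nmebn,igv] add [qxwm,pmd] -> 8 lines: bdyit syax xhcn qfmip qxwm pmd icr ocrl
Hunk 5: at line 4 remove [qxwm,pmd,icr] add [szj,frcq] -> 7 lines: bdyit syax xhcn qfmip szj frcq ocrl
Hunk 6: at line 1 remove [xhcn] add [dxft] -> 7 lines: bdyit syax dxft qfmip szj frcq ocrl
Final line count: 7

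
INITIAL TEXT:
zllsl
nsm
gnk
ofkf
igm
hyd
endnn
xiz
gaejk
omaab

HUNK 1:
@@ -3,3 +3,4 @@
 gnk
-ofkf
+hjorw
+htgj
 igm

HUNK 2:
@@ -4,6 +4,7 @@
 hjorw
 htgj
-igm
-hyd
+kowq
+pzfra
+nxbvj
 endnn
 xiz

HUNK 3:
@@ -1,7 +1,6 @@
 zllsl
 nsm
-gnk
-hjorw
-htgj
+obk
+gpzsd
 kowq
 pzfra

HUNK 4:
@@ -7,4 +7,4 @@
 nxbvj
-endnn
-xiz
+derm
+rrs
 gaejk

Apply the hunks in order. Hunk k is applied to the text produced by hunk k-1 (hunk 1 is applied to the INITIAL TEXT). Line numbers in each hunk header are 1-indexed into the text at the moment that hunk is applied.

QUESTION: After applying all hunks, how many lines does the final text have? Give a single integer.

Answer: 11

Derivation:
Hunk 1: at line 3 remove [ofkf] add [hjorw,htgj] -> 11 lines: zllsl nsm gnk hjorw htgj igm hyd endnn xiz gaejk omaab
Hunk 2: at line 4 remove [igm,hyd] add [kowq,pzfra,nxbvj] -> 12 lines: zllsl nsm gnk hjorw htgj kowq pzfra nxbvj endnn xiz gaejk omaab
Hunk 3: at line 1 remove [gnk,hjorw,htgj] add [obk,gpzsd] -> 11 lines: zllsl nsm obk gpzsd kowq pzfra nxbvj endnn xiz gaejk omaab
Hunk 4: at line 7 remove [endnn,xiz] add [derm,rrs] -> 11 lines: zllsl nsm obk gpzsd kowq pzfra nxbvj derm rrs gaejk omaab
Final line count: 11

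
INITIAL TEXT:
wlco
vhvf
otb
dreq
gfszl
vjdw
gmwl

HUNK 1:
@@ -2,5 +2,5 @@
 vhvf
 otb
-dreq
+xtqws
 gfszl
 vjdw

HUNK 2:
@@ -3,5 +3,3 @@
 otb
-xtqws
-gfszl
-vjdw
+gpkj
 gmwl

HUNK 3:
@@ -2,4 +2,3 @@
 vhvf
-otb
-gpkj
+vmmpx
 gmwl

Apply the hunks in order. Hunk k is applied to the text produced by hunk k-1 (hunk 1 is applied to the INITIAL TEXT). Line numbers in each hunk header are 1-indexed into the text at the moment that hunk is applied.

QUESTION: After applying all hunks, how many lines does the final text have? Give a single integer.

Hunk 1: at line 2 remove [dreq] add [xtqws] -> 7 lines: wlco vhvf otb xtqws gfszl vjdw gmwl
Hunk 2: at line 3 remove [xtqws,gfszl,vjdw] add [gpkj] -> 5 lines: wlco vhvf otb gpkj gmwl
Hunk 3: at line 2 remove [otb,gpkj] add [vmmpx] -> 4 lines: wlco vhvf vmmpx gmwl
Final line count: 4

Answer: 4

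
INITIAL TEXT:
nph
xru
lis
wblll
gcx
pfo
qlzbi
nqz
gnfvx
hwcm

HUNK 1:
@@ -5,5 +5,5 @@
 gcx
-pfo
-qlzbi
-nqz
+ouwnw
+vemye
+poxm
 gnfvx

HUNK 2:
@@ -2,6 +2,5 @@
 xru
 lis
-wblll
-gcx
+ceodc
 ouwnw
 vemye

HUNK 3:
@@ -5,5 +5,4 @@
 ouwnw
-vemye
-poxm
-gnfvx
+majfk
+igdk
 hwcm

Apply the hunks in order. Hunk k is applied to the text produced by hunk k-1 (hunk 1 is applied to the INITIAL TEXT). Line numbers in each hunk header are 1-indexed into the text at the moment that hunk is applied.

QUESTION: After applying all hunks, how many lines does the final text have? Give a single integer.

Answer: 8

Derivation:
Hunk 1: at line 5 remove [pfo,qlzbi,nqz] add [ouwnw,vemye,poxm] -> 10 lines: nph xru lis wblll gcx ouwnw vemye poxm gnfvx hwcm
Hunk 2: at line 2 remove [wblll,gcx] add [ceodc] -> 9 lines: nph xru lis ceodc ouwnw vemye poxm gnfvx hwcm
Hunk 3: at line 5 remove [vemye,poxm,gnfvx] add [majfk,igdk] -> 8 lines: nph xru lis ceodc ouwnw majfk igdk hwcm
Final line count: 8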